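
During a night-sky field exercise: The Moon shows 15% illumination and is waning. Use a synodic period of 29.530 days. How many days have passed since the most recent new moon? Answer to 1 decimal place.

25.8 days

cos θ = 1 − 2f = 0.700, giving a principal value of 45.6°.
A waning Moon lies in 180°–360°, so θ = 360° − 45.6° = 314.4°.
At 360°/29.530 d per day, 314.4° corresponds to 25.79 days.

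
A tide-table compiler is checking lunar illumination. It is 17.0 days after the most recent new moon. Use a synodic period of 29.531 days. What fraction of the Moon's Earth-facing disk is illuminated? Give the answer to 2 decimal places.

Phase angle: θ = 360°·(17.0 d)/(29.531 d) = 207.2°.
With cos θ = (-0.889), the lit fraction is (1 − (-0.889))/2 ≈ 0.945.

0.94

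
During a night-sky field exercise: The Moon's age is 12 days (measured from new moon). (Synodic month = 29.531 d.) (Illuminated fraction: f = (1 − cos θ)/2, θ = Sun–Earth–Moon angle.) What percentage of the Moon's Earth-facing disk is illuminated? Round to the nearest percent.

Phase angle: θ = 360°·(12 d)/(29.531 d) = 146.3°.
Illuminated fraction = (1 − cos 146.3°)/2 = (1 − (-0.832))/2 ≈ 0.916, so 92%.

92%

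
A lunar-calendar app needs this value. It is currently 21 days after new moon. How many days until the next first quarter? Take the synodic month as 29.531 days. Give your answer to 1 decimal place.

15.9 days

First quarter occurs at elongation 90°, i.e. at age 29.531 × 90/360 = 7.383 d.
Already past this cycle's first quarter; the next is at 7.383 + 29.531 = 36.914 d, so 36.914 − 21 = 15.914 days.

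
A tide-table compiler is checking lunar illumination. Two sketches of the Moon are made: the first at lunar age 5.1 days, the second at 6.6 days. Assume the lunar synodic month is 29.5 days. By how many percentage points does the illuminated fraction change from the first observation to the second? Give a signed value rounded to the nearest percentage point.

+15 percentage points

First observation: θ = 360°·5.1/29.5 = 62.2°, so f = 0.267.
Second observation: θ = 80.5°, f = 0.418.
Δf = 0.418 − 0.267 = +0.151, i.e. +15 pp.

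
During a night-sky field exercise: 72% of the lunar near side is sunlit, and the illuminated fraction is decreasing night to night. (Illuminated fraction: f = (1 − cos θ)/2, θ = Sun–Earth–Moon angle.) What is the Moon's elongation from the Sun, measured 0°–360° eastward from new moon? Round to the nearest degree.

244°

From f = (1 − cos θ)/2: cos θ = 1 − 2×0.72 = -0.440; arccos → 116.1°.
Since the Moon is past full (waning), take the reflex angle: θ = 360° − 116.1° = 243.9°.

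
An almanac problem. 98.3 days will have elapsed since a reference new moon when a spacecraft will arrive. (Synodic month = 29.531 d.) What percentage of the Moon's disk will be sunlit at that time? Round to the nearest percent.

98.3 d spans 3 complete synodic months (3 × 29.531 = 88.59 d) plus 9.71 d.
The Moon has covered 9.71/29.531 of its cycle, so θ ≈ 360° × 9.71/29.531 = 118.3°.
cos 118.3° = (-0.475), so f = (1 − (-0.475))/2 = 0.737, so 74%.

74%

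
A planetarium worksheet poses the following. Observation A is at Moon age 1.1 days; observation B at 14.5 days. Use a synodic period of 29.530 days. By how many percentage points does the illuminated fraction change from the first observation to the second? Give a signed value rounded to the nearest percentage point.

+99 percentage points

θ₁ = 360° × 1.1/29.530 = 13.4°, f₁ = (1 − cos θ₁)/2 = 0.014.
θ₂ = 360° × 14.5/29.530 = 176.8°, f₂ = (1 − cos θ₂)/2 = 0.999.
Change = f₂ − f₁ = +0.986 → +99 percentage points.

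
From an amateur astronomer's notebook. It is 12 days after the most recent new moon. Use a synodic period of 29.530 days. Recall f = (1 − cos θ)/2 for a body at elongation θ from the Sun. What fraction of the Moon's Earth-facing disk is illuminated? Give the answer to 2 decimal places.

0.92

The Moon has covered 12/29.530 of its cycle, so θ ≈ 360° × 12/29.530 = 146.3°.
Illuminated fraction = (1 − cos 146.3°)/2 = (1 − (-0.832))/2 ≈ 0.916.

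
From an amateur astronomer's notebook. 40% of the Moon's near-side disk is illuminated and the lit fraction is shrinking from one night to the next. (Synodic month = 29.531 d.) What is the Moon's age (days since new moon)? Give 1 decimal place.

cos θ = 1 − 2f = 0.200, giving a principal value of 78.5°.
Waning ⇒ past full, so θ = 360° − 78.5° = 281.5°.
That fraction of the synodic month is 281.5/360 × 29.531 d ≈ 23.09 d.

23.1 days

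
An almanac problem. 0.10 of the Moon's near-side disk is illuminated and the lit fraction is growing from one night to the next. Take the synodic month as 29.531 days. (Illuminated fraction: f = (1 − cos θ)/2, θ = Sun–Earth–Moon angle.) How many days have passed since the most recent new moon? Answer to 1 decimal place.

3.0 days

cos θ = 1 − 2f = 0.800, giving a principal value of 36.9°.
The Moon is waxing (0°–180°), so θ = 36.9° directly.
Age = 29.531 × 36.9°/360° ≈ 3.02 days.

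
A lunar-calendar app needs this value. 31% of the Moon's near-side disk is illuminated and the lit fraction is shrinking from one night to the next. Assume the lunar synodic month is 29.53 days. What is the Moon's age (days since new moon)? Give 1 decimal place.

24.0 days

cos θ = 1 − 2f = 0.380, giving a principal value of 67.7°.
A waning Moon lies in 180°–360°, so θ = 360° − 67.7° = 292.3°.
At 360°/29.53 d per day, 292.3° corresponds to 23.98 days.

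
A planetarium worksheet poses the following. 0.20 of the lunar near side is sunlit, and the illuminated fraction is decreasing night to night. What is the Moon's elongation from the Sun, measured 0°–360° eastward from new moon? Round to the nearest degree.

cos θ = 1 − 2f = 0.600, giving a principal value of 53.1°.
Since the Moon is past full (waning), take the reflex angle: θ = 360° − 53.1° = 306.9°.

307°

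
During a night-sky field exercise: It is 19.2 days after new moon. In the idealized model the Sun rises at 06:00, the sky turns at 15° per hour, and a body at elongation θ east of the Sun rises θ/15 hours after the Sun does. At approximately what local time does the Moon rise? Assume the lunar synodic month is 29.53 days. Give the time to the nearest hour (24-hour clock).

22:00

Elongation θ = 360° × 19.2/29.53 ≈ 234.1°.
At 15° of sky rotation per hour, 234.1° corresponds to a 15.60 h lag.
06:00 + 15.60 h ≈ 21:36 → 22:00 to the nearest hour.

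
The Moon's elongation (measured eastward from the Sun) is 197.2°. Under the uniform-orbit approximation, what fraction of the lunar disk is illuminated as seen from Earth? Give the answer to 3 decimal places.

f = (1 − cos 197.2°)/2 = (1 − (-0.955))/2 ≈ 0.978.

0.978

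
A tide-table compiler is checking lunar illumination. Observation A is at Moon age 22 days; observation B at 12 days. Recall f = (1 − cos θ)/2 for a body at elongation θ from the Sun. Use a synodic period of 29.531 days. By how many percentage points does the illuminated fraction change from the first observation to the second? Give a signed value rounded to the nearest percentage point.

+40 pp

θ₁ = 360° × 22/29.531 = 268.2°, f₁ = (1 − cos θ₁)/2 = 0.516.
θ₂ = 360° × 12/29.531 = 146.3°, f₂ = (1 − cos θ₂)/2 = 0.916.
Change = f₂ − f₁ = +0.400 → +40 percentage points.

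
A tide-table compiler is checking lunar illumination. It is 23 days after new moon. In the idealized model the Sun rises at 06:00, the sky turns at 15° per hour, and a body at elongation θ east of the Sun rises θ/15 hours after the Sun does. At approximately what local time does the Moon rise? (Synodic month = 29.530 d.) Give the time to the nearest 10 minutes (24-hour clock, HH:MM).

00:40

The Moon has covered 23/29.530 of its cycle, so θ ≈ 360° × 23/29.530 = 280.4°.
At 15° of sky rotation per hour, 280.4° corresponds to a 18.69 h lag.
06:00 + 18.693 h ≈ 00:42 → 00:40 to the nearest ten minutes.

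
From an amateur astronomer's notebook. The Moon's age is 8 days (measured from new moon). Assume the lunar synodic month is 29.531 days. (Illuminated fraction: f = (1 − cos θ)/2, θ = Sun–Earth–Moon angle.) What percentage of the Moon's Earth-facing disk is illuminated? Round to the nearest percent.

57%

The Moon has covered 8/29.531 of its cycle, so θ ≈ 360° × 8/29.531 = 97.5°.
With cos θ = (-0.131), the lit fraction is (1 − (-0.131))/2 ≈ 0.565, so 57%.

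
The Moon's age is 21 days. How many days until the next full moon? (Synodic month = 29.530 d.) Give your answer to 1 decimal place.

Full moon is 0.5 of the way through the cycle: age 0.5 × 29.530 = 14.765 d.
This lunation's full moon (14.765 d) has passed, so add one period: 44.295 − 21 = 23.295 days.

23.3 days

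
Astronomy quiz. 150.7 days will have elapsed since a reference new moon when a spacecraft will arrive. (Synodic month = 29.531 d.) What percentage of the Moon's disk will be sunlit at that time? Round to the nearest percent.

150.7 d spans 5 complete synodic months (5 × 29.531 = 147.66 d) plus 3.04 d.
Elongation θ = 360° × 3.04/29.531 ≈ 37.1°.
With cos θ = 0.797, the lit fraction is (1 − 0.797)/2 ≈ 0.101, so 10%.

10%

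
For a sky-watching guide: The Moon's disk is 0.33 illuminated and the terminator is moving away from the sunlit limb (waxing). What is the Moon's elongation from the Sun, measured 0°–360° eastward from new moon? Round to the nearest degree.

cos θ = 1 − 2f = 0.340, giving a principal value of 70.1°.
The Moon is waxing (0°–180°), so θ = 70.1° directly.

70°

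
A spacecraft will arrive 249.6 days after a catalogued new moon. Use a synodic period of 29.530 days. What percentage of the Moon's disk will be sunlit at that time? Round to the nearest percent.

98%

249.6 d spans 8 complete synodic months (8 × 29.530 = 236.24 d) plus 13.36 d.
Elongation θ = 360° × 13.36/29.530 ≈ 162.9°.
cos 162.9° = (-0.956), so f = (1 − (-0.956))/2 = 0.978, so 98%.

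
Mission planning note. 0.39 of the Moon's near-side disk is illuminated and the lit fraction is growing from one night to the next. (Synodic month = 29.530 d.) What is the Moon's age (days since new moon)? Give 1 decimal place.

6.3 days

cos θ = 1 − 2f = 0.220, giving a principal value of 77.3°.
Waxing ⇒ before full, so θ = 77.3°.
At 360°/29.530 d per day, 77.3° corresponds to 6.34 days.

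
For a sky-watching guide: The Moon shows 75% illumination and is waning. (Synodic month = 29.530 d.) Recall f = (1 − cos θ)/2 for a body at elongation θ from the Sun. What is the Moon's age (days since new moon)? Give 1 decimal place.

19.7 days

cos θ = 1 − 2f = -0.500, giving a principal value of 120.0°.
Waning ⇒ past full, so θ = 360° − 120.0° = 240.0°.
At 360°/29.530 d per day, 240.0° corresponds to 19.69 days.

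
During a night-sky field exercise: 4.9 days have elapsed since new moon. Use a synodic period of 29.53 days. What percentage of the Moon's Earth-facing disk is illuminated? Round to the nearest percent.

The Moon has covered 4.9/29.53 of its cycle, so θ ≈ 360° × 4.9/29.53 = 59.7°.
With cos θ = 0.504, the lit fraction is (1 − 0.504)/2 ≈ 0.248, so 25%.

25%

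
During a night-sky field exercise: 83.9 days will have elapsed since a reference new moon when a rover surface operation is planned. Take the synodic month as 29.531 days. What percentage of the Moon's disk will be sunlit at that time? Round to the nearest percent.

23%

Reduce mod P: 83.9 − 2×29.531 = 24.84 d into the current lunation.
The Moon has covered 24.84/29.531 of its cycle, so θ ≈ 360° × 24.84/29.531 = 302.8°.
Illuminated fraction = (1 − cos 302.8°)/2 = (1 − 0.542)/2 ≈ 0.229, so 23%.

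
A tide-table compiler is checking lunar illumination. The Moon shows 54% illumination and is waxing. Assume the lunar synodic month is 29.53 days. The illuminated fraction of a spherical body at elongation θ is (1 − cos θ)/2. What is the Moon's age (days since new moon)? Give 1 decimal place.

cos θ = 1 − 2f = -0.080, giving a principal value of 94.6°.
The Moon is waxing (0°–180°), so θ = 94.6° directly.
At 360°/29.53 d per day, 94.6° corresponds to 7.76 days.

7.8 days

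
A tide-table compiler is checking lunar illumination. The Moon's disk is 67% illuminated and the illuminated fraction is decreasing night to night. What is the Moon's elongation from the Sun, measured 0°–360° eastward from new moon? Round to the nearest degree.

250°

From f = (1 − cos θ)/2: cos θ = 1 − 2×0.67 = -0.340; arccos → 109.9°.
A waning Moon lies in 180°–360°, so θ = 360° − 109.9° = 250.1°.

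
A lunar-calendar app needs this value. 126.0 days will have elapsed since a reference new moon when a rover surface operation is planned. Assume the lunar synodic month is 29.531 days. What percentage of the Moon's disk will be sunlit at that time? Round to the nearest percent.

55%

126.0 d spans 4 complete synodic months (4 × 29.531 = 118.12 d) plus 7.88 d.
Phase angle: θ = 360°·(7.88 d)/(29.531 d) = 96.0°.
Illuminated fraction = (1 − cos 96.0°)/2 = (1 − (-0.105))/2 ≈ 0.552, so 55%.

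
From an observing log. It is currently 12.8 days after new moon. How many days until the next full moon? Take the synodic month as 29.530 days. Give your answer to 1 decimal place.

Full moon occurs at elongation 180°, i.e. at age 29.530 × 180/360 = 14.765 d.
So 1.965 days remain (14.765 − 12.8).

2.0 days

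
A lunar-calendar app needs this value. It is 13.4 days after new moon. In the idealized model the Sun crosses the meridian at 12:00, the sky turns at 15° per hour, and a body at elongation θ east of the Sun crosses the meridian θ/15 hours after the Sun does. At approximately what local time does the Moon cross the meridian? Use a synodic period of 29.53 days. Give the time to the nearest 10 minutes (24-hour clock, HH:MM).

Elongation θ = 360° × 13.4/29.53 ≈ 163.4°.
At 15° of sky rotation per hour, 163.4° corresponds to a 10.89 h lag.
12:00 + 10.891 h ≈ 22:53 → 22:50 to the nearest ten minutes.

22:50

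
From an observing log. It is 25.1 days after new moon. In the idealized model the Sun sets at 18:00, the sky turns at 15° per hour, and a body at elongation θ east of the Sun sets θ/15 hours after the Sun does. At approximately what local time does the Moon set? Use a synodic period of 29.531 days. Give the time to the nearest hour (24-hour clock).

Elongation θ = 360° × 25.1/29.531 ≈ 306.0°.
Delay after the Sun = 306.0° / (15°/h) ≈ 20.40 h.
18:00 + 20.40 h ≈ 14:24 → 14:00 to the nearest hour.

14:00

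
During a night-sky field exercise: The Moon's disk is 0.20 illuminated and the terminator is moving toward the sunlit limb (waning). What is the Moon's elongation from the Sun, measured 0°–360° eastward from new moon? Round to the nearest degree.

From f = (1 − cos θ)/2: cos θ = 1 − 2×0.20 = 0.600; arccos → 53.1°.
Since the Moon is past full (waning), take the reflex angle: θ = 360° − 53.1° = 306.9°.

307°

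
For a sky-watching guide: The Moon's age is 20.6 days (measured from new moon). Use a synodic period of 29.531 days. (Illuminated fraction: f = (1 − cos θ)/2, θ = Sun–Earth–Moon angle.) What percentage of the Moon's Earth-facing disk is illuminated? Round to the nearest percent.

66%

The Moon has covered 20.6/29.531 of its cycle, so θ ≈ 360° × 20.6/29.531 = 251.1°.
Illuminated fraction = (1 − cos 251.1°)/2 = (1 − (-0.323))/2 ≈ 0.662, so 66%.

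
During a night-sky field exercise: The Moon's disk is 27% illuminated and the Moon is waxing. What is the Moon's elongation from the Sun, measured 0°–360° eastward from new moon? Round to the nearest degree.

From f = (1 − cos θ)/2: cos θ = 1 − 2×0.27 = 0.460; arccos → 62.6°.
Before full moon the principal value applies: θ = 62.6°.

63°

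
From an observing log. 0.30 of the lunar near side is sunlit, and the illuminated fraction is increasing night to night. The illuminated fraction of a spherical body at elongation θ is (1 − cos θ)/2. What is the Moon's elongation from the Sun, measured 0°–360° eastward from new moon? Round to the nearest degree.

cos θ = 1 − 2f = 0.400, giving a principal value of 66.4°.
Before full moon the principal value applies: θ = 66.4°.

66°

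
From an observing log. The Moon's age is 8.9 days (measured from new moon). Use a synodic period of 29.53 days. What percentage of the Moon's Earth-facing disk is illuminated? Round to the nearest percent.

66%

Elongation θ = 360° × 8.9/29.53 ≈ 108.5°.
Illuminated fraction = (1 − cos 108.5°)/2 = (1 − (-0.317))/2 ≈ 0.659, so 66%.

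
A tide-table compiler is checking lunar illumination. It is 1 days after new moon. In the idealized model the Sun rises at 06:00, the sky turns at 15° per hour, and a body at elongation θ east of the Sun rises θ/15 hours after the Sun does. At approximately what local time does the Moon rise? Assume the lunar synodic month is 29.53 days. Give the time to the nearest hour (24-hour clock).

07:00

Elongation θ = 360° × 1/29.53 ≈ 12.2°.
The Moon trails the Sun by θ/15 = 12.2/15 ≈ 0.81 hours.
06:00 + 0.81 h ≈ 06:49 → 07:00 to the nearest hour.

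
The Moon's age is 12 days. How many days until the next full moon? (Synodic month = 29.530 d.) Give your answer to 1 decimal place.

2.8 days

Full moon occurs at elongation 180°, i.e. at age 29.530 × 180/360 = 14.765 d.
That is 14.765 − 12 = 2.765 days ahead.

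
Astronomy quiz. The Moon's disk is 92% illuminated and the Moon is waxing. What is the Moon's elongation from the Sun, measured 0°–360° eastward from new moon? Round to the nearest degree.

cos θ = 1 − 2f = -0.840, giving a principal value of 147.1°.
Before full moon the principal value applies: θ = 147.1°.

147°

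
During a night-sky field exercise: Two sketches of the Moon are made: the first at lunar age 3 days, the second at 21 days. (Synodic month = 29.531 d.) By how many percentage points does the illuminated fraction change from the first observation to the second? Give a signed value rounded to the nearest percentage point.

θ₁ = 360° × 3/29.531 = 36.6°, f₁ = (1 − cos θ₁)/2 = 0.098.
θ₂ = 360° × 21/29.531 = 256.0°, f₂ = (1 − cos θ₂)/2 = 0.621.
Change = f₂ − f₁ = +0.522 → +52 percentage points.

+52 pp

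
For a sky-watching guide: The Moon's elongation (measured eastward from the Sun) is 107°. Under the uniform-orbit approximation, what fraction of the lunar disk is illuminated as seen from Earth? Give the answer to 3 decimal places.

cos 107° = (-0.292), so f = (1 − (-0.292))/2 = 0.646.

0.646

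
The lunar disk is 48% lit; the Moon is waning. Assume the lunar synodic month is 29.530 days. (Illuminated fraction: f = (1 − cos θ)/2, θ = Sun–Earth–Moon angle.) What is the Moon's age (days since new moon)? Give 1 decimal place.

Invert f = (1 − cos θ)/2 to get cos θ = 1 − 2(0.48) = 0.040, hence θ₀ = arccos 0.040 = 87.7°.
Waning ⇒ past full, so θ = 360° − 87.7° = 272.3°.
Age = 29.530 × 272.3°/360° ≈ 22.34 days.

22.3 days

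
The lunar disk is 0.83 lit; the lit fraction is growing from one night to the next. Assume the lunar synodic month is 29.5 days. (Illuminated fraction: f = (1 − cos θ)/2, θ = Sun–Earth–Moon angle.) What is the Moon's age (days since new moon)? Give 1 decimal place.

10.8 days

cos θ = 1 − 2f = -0.660, giving a principal value of 131.3°.
Before full moon the principal value applies: θ = 131.3°.
That fraction of the synodic month is 131.3/360 × 29.5 d ≈ 10.76 d.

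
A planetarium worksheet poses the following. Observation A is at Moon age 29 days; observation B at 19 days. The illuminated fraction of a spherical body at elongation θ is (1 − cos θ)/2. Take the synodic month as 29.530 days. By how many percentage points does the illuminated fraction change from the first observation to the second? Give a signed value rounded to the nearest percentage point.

First observation: θ = 360°·29/29.530 = 353.5°, so f = 0.003.
Second observation: θ = 231.6°, f = 0.810.
Δf = 0.810 − 0.003 = +0.807, i.e. +81 pp.

+81 pp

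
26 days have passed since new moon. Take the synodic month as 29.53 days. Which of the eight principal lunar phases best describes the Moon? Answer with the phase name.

waning crescent

At 26/29.53 of the cycle, θ ≈ 317° — the waning crescent range.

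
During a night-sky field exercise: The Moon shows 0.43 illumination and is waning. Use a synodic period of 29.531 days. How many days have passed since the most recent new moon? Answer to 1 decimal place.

22.8 days

cos θ = 1 − 2f = 0.140, giving a principal value of 82.0°.
Waning ⇒ past full, so θ = 360° − 82.0° = 278.0°.
That fraction of the synodic month is 278.0/360 × 29.531 d ≈ 22.81 d.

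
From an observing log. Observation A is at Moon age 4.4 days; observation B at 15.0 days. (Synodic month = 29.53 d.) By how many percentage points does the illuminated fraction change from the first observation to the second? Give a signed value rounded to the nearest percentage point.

+80 percentage points

First observation: θ = 360°·4.4/29.53 = 53.6°, so f = 0.204.
Second observation: θ = 182.9°, f = 0.999.
Δf = 0.999 − 0.204 = +0.796, i.e. +80 pp.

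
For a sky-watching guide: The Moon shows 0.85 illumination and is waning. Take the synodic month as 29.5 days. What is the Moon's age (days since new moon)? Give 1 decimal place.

18.5 days

cos θ = 1 − 2f = -0.700, giving a principal value of 134.4°.
Waning ⇒ past full, so θ = 360° − 134.4° = 225.6°.
At 360°/29.5 d per day, 225.6° corresponds to 18.48 days.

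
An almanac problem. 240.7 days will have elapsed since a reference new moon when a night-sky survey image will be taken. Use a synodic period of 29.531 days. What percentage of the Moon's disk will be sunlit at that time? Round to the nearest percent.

Reduce mod P: 240.7 − 8×29.531 = 4.45 d into the current lunation.
The Moon has covered 4.45/29.531 of its cycle, so θ ≈ 360° × 4.45/29.531 = 54.3°.
Illuminated fraction = (1 − cos 54.3°)/2 = (1 − 0.584)/2 ≈ 0.208, so 21%.

21%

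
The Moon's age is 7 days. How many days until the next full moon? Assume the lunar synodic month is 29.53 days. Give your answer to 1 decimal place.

Full moon occurs at elongation 180°, i.e. at age 29.53 × 180/360 = 14.765 d.
So 7.765 days remain (14.765 − 7).

7.8 days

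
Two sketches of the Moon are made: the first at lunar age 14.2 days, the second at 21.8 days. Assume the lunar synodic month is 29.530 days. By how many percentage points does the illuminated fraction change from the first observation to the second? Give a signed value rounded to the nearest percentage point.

-46 percentage points

First observation: θ = 360°·14.2/29.530 = 173.1°, so f = 0.996.
Second observation: θ = 265.8°, f = 0.537.
Δf = 0.537 − 0.996 = -0.459, i.e. -46 pp.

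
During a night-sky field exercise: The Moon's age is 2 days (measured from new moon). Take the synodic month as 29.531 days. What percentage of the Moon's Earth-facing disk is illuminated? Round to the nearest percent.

Elongation θ = 360° × 2/29.531 ≈ 24.4°.
Illuminated fraction = (1 − cos 24.4°)/2 = (1 − 0.911)/2 ≈ 0.045, so 4%.

4%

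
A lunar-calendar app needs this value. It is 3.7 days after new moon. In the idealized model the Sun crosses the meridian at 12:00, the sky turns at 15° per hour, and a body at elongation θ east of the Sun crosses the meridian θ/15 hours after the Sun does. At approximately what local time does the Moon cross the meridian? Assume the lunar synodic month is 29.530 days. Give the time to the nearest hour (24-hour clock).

Elongation θ = 360° × 3.7/29.530 ≈ 45.1°.
The Moon trails the Sun by θ/15 = 45.1/15 ≈ 3.01 hours.
12:00 + 3.01 h ≈ 15:00 → 15:00 to the nearest hour.

15:00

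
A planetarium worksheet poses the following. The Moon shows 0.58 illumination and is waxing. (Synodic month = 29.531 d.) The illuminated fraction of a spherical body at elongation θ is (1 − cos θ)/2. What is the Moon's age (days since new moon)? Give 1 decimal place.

From f = (1 − cos θ)/2: cos θ = 1 − 2×0.58 = -0.160; arccos → 99.2°.
Before full moon the principal value applies: θ = 99.2°.
That fraction of the synodic month is 99.2/360 × 29.531 d ≈ 8.14 d.

8.1 days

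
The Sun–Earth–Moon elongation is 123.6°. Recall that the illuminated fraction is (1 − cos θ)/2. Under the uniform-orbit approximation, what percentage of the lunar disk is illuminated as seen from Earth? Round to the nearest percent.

f = (1 − cos 123.6°)/2 = (1 − (-0.553))/2 ≈ 0.777, i.e. 78%.

78%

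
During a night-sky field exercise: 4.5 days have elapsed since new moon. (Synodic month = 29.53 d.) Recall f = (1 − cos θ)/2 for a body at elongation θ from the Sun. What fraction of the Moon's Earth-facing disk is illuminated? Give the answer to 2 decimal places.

0.21

The Moon has covered 4.5/29.53 of its cycle, so θ ≈ 360° × 4.5/29.53 = 54.9°.
Illuminated fraction = (1 − cos 54.9°)/2 = (1 − 0.576)/2 ≈ 0.212.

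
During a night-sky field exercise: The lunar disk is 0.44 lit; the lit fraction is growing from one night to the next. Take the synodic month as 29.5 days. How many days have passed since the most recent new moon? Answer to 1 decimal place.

6.8 days

From f = (1 − cos θ)/2: cos θ = 1 − 2×0.44 = 0.120; arccos → 83.1°.
The Moon is waxing (0°–180°), so θ = 83.1° directly.
At 360°/29.5 d per day, 83.1° corresponds to 6.81 days.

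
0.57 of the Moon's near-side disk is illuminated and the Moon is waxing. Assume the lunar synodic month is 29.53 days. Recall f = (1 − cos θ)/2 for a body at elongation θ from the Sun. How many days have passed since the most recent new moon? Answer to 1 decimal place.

8.0 days

Invert f = (1 − cos θ)/2 to get cos θ = 1 − 2(0.57) = -0.140, hence θ₀ = arccos -0.140 = 98.0°.
Waxing ⇒ before full, so θ = 98.0°.
That fraction of the synodic month is 98.0/360 × 29.53 d ≈ 8.04 d.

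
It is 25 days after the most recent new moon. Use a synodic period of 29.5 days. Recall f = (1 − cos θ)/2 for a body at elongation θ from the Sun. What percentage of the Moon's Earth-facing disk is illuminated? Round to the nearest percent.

21%

Phase angle: θ = 360°·(25 d)/(29.5 d) = 305.1°.
Illuminated fraction = (1 − cos 305.1°)/2 = (1 − 0.575)/2 ≈ 0.213, so 21%.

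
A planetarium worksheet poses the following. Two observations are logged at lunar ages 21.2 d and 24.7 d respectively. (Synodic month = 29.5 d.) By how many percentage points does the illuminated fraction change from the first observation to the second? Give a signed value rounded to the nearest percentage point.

First observation: θ = 360°·21.2/29.5 = 258.7°, so f = 0.598.
Second observation: θ = 301.4°, f = 0.239.
Δf = 0.239 − 0.598 = -0.359, i.e. -36 pp.

-36 percentage points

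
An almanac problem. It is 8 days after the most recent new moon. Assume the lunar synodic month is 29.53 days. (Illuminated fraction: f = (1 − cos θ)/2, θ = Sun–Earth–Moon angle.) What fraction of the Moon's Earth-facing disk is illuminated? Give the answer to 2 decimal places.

Elongation θ = 360° × 8/29.53 ≈ 97.5°.
Illuminated fraction = (1 − cos 97.5°)/2 = (1 − (-0.131))/2 ≈ 0.566.

0.57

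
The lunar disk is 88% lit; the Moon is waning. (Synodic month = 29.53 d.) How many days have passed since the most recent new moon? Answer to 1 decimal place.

18.1 days

Invert f = (1 − cos θ)/2 to get cos θ = 1 − 2(0.88) = -0.760, hence θ₀ = arccos -0.760 = 139.5°.
Waning ⇒ past full, so θ = 360° − 139.5° = 220.5°.
That fraction of the synodic month is 220.5/360 × 29.53 d ≈ 18.09 d.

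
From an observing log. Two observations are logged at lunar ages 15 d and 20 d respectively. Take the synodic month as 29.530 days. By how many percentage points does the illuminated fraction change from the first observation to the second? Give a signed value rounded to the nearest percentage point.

-28 percentage points

θ₁ = 360° × 15/29.530 = 182.9°, f₁ = (1 − cos θ₁)/2 = 0.999.
θ₂ = 360° × 20/29.530 = 243.8°, f₂ = (1 − cos θ₂)/2 = 0.721.
Change = f₂ − f₁ = -0.279 → -28 percentage points.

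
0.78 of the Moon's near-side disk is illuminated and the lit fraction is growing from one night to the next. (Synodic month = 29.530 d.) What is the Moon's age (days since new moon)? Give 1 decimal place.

From f = (1 − cos θ)/2: cos θ = 1 − 2×0.78 = -0.560; arccos → 124.1°.
The Moon is waxing (0°–180°), so θ = 124.1° directly.
That fraction of the synodic month is 124.1/360 × 29.530 d ≈ 10.18 d.

10.2 days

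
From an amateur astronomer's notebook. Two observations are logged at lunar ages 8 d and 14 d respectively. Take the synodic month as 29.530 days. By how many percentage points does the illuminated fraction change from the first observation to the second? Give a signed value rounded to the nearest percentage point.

+43 percentage points

First observation: θ = 360°·8/29.530 = 97.5°, so f = 0.566.
Second observation: θ = 170.7°, f = 0.993.
Δf = 0.993 − 0.566 = +0.428, i.e. +43 pp.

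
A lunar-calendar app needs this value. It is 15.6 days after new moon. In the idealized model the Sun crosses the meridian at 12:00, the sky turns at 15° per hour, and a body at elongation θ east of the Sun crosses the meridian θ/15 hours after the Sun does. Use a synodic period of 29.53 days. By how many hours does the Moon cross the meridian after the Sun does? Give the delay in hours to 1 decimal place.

12.7 h

The Moon has covered 15.6/29.53 of its cycle, so θ ≈ 360° × 15.6/29.53 = 190.2°.
Delay after the Sun = 190.2° / (15°/h) ≈ 12.68 h.
So the Moon crosses the meridian 12.68 h after the Sun.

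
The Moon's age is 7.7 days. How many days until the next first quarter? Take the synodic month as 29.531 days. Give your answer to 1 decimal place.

29.2 days

First quarter occurs at elongation 90°, i.e. at age 29.531 × 90/360 = 7.383 d.
Already past this cycle's first quarter; the next is at 7.383 + 29.531 = 36.914 d, so 36.914 − 7.7 = 29.214 days.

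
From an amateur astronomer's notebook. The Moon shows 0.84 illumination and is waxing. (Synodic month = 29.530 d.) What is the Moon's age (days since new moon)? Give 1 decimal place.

10.9 days

Invert f = (1 − cos θ)/2 to get cos θ = 1 − 2(0.84) = -0.680, hence θ₀ = arccos -0.680 = 132.8°.
Waxing ⇒ before full, so θ = 132.8°.
Age = 29.530 × 132.8°/360° ≈ 10.90 days.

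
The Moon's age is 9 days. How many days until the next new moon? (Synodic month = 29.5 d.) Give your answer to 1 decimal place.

20.5 days

One full lunation from the last new moon is 29.5 d; remaining = 29.5 − 9 = 20.500 d.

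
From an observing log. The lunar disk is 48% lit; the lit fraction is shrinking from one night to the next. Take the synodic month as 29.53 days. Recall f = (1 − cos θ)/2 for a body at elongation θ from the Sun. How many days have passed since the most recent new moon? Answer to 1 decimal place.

22.3 days

From f = (1 − cos θ)/2: cos θ = 1 − 2×0.48 = 0.040; arccos → 87.7°.
Waning ⇒ past full, so θ = 360° − 87.7° = 272.3°.
Age = 29.53 × 272.3°/360° ≈ 22.34 days.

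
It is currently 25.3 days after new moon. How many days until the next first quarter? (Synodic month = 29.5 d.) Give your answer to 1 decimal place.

11.6 days

First quarter occurs at elongation 90°, i.e. at age 29.5 × 90/360 = 7.375 d.
Already past this cycle's first quarter; the next is at 7.375 + 29.5 = 36.875 d, so 36.875 − 25.3 = 11.575 days.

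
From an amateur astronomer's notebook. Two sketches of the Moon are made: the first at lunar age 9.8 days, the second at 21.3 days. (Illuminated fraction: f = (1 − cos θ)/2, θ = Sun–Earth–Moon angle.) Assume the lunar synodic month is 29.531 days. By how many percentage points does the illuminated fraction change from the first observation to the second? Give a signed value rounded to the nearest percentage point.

-16 percentage points

First observation: θ = 360°·9.8/29.531 = 119.5°, so f = 0.746.
Second observation: θ = 259.7°, f = 0.590.
Δf = 0.590 − 0.746 = -0.156, i.e. -16 pp.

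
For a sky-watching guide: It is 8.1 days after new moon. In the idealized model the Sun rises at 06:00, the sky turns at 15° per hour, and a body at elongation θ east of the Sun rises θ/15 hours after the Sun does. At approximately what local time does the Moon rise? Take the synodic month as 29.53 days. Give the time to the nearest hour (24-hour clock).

13:00

Phase angle: θ = 360°·(8.1 d)/(29.53 d) = 98.7°.
At 15° of sky rotation per hour, 98.7° corresponds to a 6.58 h lag.
06:00 + 6.58 h ≈ 12:35 → 13:00 to the nearest hour.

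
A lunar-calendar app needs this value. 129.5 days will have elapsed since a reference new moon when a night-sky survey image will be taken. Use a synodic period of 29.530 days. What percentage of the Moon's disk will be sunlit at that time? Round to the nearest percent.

129.5/29.530 = 4.385 lunations, so 4 complete cycles and 11.38 d into the next.
Phase angle: θ = 360°·(11.38 d)/(29.530 d) = 138.7°.
cos 138.7° = (-0.752), so f = (1 − (-0.752))/2 = 0.876, so 88%.

88%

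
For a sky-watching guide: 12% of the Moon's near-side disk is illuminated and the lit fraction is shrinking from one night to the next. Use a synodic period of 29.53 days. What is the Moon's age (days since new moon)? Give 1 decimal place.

Invert f = (1 − cos θ)/2 to get cos θ = 1 − 2(0.12) = 0.760, hence θ₀ = arccos 0.760 = 40.5°.
Since the Moon is past full (waning), take the reflex angle: θ = 360° − 40.5° = 319.5°.
That fraction of the synodic month is 319.5/360 × 29.53 d ≈ 26.20 d.

26.2 days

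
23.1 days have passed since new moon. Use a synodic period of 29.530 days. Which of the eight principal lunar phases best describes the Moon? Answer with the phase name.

last quarter

θ ≈ 360° × 23.1/29.530 = 282°, which falls in the last quarter sector.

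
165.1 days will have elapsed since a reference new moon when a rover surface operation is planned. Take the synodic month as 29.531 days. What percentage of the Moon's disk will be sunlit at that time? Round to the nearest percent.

92%

165.1/29.531 = 5.591 lunations, so 5 complete cycles and 17.44 d into the next.
The Moon has covered 17.44/29.531 of its cycle, so θ ≈ 360° × 17.44/29.531 = 212.7°.
Illuminated fraction = (1 − cos 212.7°)/2 = (1 − (-0.842))/2 ≈ 0.921, so 92%.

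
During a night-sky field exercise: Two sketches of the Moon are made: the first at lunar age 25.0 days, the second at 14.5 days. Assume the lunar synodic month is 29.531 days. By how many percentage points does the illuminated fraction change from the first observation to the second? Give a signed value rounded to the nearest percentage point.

First observation: θ = 360°·25.0/29.531 = 304.8°, so f = 0.215.
Second observation: θ = 176.8°, f = 0.999.
Δf = 0.999 − 0.215 = +0.784, i.e. +78 pp.

+78 pp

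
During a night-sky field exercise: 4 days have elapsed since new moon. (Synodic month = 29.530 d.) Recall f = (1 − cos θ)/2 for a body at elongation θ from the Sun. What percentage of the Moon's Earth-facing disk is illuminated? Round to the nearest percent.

17%

Elongation θ = 360° × 4/29.530 ≈ 48.8°.
Illuminated fraction = (1 − cos 48.8°)/2 = (1 − 0.659)/2 ≈ 0.170, so 17%.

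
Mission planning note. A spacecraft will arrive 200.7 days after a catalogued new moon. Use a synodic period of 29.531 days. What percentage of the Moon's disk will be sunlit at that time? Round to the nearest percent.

36%

200.7/29.531 = 6.796 lunations, so 6 complete cycles and 23.51 d into the next.
Elongation θ = 360° × 23.51/29.531 ≈ 286.6°.
cos 286.6° = 0.287, so f = (1 − 0.287)/2 = 0.357, so 36%.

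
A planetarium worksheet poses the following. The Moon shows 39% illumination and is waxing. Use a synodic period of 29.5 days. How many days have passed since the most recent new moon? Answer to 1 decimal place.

cos θ = 1 − 2f = 0.220, giving a principal value of 77.3°.
Before full moon the principal value applies: θ = 77.3°.
At 360°/29.5 d per day, 77.3° corresponds to 6.33 days.

6.3 days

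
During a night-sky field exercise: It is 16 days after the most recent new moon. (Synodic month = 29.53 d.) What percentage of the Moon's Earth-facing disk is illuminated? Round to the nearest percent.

The Moon has covered 16/29.53 of its cycle, so θ ≈ 360° × 16/29.53 = 195.1°.
Illuminated fraction = (1 − cos 195.1°)/2 = (1 − (-0.966))/2 ≈ 0.983, so 98%.

98%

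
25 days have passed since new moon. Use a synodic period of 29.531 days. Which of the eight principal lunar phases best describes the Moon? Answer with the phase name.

waning crescent

At 25/29.531 of the cycle, θ ≈ 305° — the waning crescent range.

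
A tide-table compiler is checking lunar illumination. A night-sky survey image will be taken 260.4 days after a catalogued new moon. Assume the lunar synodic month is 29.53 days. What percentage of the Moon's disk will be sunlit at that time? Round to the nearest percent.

260.4/29.53 = 8.818 lunations, so 8 complete cycles and 24.16 d into the next.
Elongation θ = 360° × 24.16/29.53 ≈ 294.5°.
cos 294.5° = 0.415, so f = (1 − 0.415)/2 = 0.292, so 29%.

29%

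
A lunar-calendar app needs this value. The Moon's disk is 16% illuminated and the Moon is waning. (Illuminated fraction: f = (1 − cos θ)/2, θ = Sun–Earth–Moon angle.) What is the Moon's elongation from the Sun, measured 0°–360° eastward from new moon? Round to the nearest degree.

313°

cos θ = 1 − 2f = 0.680, giving a principal value of 47.2°.
Waning ⇒ past full, so θ = 360° − 47.2° = 312.8°.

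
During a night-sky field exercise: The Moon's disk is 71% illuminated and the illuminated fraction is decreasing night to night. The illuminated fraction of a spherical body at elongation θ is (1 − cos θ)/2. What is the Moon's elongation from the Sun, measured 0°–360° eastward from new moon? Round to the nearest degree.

245°

cos θ = 1 − 2f = -0.420, giving a principal value of 114.8°.
A waning Moon lies in 180°–360°, so θ = 360° − 114.8° = 245.2°.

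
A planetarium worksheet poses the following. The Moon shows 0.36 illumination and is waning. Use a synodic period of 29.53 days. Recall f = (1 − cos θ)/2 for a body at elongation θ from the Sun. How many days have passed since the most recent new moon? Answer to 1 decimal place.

23.5 days

From f = (1 − cos θ)/2: cos θ = 1 − 2×0.36 = 0.280; arccos → 73.7°.
Since the Moon is past full (waning), take the reflex angle: θ = 360° − 73.7° = 286.3°.
Age = 29.53 × 286.3°/360° ≈ 23.48 days.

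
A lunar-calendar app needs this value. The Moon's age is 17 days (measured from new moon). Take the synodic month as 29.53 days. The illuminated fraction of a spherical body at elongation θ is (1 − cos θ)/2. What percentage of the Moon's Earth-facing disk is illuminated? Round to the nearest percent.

94%

Elongation θ = 360° × 17/29.53 ≈ 207.2°.
cos 207.2° = (-0.889), so f = (1 − (-0.889))/2 = 0.945, so 94%.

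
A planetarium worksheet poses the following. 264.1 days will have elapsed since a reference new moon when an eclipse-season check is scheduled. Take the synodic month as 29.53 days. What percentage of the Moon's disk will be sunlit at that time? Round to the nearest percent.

264.1/29.53 = 8.943 lunations, so 8 complete cycles and 27.86 d into the next.
The Moon has covered 27.86/29.53 of its cycle, so θ ≈ 360° × 27.86/29.53 = 339.6°.
With cos θ = 0.938, the lit fraction is (1 − 0.938)/2 ≈ 0.031, so 3%.

3%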